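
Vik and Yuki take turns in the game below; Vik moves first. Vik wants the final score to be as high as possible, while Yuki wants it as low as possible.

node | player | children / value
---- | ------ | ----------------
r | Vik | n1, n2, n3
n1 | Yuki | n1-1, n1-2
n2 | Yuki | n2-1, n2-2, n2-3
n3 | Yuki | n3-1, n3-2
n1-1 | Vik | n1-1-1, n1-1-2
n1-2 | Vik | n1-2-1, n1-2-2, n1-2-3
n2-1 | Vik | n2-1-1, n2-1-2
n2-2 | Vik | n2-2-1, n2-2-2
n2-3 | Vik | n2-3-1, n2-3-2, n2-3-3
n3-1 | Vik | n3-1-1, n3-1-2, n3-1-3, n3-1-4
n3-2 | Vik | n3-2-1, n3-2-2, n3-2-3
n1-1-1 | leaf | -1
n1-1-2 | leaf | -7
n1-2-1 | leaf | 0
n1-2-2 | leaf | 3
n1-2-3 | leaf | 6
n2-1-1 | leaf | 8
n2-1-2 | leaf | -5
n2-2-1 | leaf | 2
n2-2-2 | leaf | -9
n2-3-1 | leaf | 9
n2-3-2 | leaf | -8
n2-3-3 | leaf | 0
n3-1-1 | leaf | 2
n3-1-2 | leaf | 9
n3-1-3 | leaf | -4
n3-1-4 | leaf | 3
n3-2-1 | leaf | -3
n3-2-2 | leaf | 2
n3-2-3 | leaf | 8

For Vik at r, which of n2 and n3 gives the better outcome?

n2-1 (Vik): max(8, -5) = 8
n2-2 (Vik): max(2, -9) = 2
n2-3 (Vik): max(9, -8, 0) = 9
n2 (Yuki): min(8, 2, 9) = 2
n3-1 (Vik): max(2, 9, -4, 3) = 9
n3-2 (Vik): max(-3, 2, 8) = 8
n3 (Yuki): min(9, 8) = 8
Vik prefers the higher value; n2=2, n3=8. n3 is better since 8 > 2.

n3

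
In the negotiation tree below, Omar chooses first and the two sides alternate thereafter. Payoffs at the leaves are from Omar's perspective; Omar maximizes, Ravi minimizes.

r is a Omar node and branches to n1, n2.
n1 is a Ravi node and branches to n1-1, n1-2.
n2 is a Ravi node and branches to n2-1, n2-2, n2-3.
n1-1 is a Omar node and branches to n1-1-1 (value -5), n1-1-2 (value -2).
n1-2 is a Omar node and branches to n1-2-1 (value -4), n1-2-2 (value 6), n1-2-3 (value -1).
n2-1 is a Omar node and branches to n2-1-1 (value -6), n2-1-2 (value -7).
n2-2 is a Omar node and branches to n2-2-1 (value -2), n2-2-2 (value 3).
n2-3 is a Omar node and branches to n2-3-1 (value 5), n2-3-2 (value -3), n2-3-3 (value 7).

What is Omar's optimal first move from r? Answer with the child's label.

n1

n1-1 (Omar): max(-5, -2) = -2
n1-2 (Omar): max(-4, 6, -1) = 6
n1 (Ravi): min(-2, 6) = -2
n2-1 (Omar): max(-6, -7) = -6
n2-2 (Omar): max(-2, 3) = 3
n2-3 (Omar): max(5, -3, 7) = 7
n2 (Ravi): min(-6, 3, 7) = -6
r (Omar): max(-2, -6) = -2
Omar at r wants the highest of {n1=-2, n2=-6}, so chooses n1.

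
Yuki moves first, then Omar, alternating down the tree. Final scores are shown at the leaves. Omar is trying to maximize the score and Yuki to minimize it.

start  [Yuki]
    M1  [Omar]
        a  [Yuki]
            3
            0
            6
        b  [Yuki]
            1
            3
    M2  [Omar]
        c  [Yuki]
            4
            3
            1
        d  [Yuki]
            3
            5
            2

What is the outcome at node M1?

a (Yuki): min(3, 0, 6) = 0
b (Yuki): min(1, 3) = 1
M1 (Omar): max(0, 1) = 1

1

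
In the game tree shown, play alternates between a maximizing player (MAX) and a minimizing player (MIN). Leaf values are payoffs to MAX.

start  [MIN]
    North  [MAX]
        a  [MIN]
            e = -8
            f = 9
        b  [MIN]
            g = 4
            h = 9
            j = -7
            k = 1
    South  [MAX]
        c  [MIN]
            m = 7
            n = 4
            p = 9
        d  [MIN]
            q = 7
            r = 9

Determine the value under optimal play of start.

a (MIN): min(-8, 9) = -8
b (MIN): min(4, 9, -7, 1) = -7
North (MAX): max(-8, -7) = -7
c (MIN): min(7, 4, 9) = 4
d (MIN): min(7, 9) = 7
South (MAX): max(4, 7) = 7
start (MIN): min(-7, 7) = -7

-7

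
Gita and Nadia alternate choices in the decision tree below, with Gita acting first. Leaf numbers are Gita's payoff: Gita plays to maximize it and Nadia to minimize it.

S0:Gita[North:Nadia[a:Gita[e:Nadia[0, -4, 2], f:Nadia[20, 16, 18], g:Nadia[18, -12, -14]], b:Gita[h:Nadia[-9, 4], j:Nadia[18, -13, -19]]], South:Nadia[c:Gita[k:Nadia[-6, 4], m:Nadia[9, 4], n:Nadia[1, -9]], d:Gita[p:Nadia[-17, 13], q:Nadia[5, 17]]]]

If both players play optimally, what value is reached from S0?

e (Nadia): min(0, -4, 2) = -4
f (Nadia): min(20, 16, 18) = 16
g (Nadia): min(18, -12, -14) = -14
a (Gita): max(-4, 16, -14) = 16
h (Nadia): min(-9, 4) = -9
j (Nadia): min(18, -13, -19) = -19
b (Gita): max(-9, -19) = -9
North (Nadia): min(16, -9) = -9
k (Nadia): min(-6, 4) = -6
m (Nadia): min(9, 4) = 4
n (Nadia): min(1, -9) = -9
c (Gita): max(-6, 4, -9) = 4
p (Nadia): min(-17, 13) = -17
q (Nadia): min(5, 17) = 5
d (Gita): max(-17, 5) = 5
South (Nadia): min(4, 5) = 4
S0 (Gita): max(-9, 4) = 4

4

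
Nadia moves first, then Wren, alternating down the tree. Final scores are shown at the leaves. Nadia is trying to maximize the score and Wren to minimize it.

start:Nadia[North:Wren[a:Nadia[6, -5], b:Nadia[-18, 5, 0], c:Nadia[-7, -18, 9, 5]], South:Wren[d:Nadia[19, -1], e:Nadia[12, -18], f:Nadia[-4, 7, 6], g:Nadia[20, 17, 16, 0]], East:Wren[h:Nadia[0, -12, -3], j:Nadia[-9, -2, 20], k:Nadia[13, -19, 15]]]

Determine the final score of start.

7

a (Nadia): max(6, -5) = 6
b (Nadia): max(-18, 5, 0) = 5
c (Nadia): max(-7, -18, 9, 5) = 9
North (Wren): min(6, 5, 9) = 5
d (Nadia): max(19, -1) = 19
e (Nadia): max(12, -18) = 12
f (Nadia): max(-4, 7, 6) = 7
g (Nadia): max(20, 17, 16, 0) = 20
South (Wren): min(19, 12, 7, 20) = 7
h (Nadia): max(0, -12, -3) = 0
j (Nadia): max(-9, -2, 20) = 20
k (Nadia): max(13, -19, 15) = 15
East (Wren): min(0, 20, 15) = 0
start (Nadia): max(5, 7, 0) = 7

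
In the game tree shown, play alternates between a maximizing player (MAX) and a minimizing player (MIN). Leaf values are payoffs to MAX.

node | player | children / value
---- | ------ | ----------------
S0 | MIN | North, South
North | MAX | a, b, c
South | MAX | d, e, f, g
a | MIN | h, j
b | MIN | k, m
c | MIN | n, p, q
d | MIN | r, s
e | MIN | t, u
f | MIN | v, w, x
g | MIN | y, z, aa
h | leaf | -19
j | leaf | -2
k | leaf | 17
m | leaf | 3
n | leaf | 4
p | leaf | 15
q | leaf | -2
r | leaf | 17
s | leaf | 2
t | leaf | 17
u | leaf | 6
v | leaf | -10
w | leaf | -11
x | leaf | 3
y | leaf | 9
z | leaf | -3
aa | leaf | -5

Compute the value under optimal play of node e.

e (MIN): min(17, 6) = 6

6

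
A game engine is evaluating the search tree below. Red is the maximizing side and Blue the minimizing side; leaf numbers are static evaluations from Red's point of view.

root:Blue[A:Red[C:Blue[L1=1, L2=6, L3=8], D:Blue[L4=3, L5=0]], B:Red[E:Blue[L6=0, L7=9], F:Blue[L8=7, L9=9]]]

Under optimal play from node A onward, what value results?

1

C (Blue): min(1, 6, 8) = 1
D (Blue): min(3, 0) = 0
A (Red): max(1, 0) = 1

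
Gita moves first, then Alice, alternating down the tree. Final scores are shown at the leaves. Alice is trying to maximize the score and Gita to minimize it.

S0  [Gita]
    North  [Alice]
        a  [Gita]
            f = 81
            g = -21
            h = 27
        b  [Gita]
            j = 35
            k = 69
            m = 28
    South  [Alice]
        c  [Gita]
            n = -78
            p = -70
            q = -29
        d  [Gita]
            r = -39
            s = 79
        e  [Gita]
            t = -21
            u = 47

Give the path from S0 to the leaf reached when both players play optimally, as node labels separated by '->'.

S0 -> South -> e -> t

a (Gita): min(81, -21, 27) = -21
b (Gita): min(35, 69, 28) = 28
North (Alice): max(-21, 28) = 28
c (Gita): min(-78, -70, -29) = -78
d (Gita): min(-39, 79) = -39
e (Gita): min(-21, 47) = -21
South (Alice): max(-78, -39, -21) = -21
S0 (Gita): min(28, -21) = -21
At S0, Gita picks South (lowest: -21).
At South, Alice picks e (highest: -21).
At e, Gita picks t (lowest: -21).
Terminal value -21.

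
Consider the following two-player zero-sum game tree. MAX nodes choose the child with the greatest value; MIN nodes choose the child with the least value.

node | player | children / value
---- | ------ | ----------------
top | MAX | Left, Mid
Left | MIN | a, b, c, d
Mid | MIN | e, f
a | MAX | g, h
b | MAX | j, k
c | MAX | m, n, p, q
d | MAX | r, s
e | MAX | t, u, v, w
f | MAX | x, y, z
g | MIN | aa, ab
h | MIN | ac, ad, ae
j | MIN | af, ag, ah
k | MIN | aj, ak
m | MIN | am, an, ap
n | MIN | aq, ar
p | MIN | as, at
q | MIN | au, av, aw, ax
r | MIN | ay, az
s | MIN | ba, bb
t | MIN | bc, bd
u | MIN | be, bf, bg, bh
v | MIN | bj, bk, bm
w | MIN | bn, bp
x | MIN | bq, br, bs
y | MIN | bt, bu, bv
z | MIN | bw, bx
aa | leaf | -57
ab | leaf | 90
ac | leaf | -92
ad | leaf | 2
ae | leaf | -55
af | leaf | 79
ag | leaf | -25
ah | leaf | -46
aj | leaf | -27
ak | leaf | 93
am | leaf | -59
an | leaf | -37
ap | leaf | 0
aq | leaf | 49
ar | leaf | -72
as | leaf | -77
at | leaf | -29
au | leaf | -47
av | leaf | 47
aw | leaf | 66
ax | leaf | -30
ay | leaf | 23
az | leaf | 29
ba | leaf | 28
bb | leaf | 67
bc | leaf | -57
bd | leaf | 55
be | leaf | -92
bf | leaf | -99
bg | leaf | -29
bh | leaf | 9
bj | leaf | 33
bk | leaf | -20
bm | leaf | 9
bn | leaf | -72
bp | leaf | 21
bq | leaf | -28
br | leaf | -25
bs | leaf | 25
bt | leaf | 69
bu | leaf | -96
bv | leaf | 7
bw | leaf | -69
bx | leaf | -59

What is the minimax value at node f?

-28

x (MIN): min(-28, -25, 25) = -28
y (MIN): min(69, -96, 7) = -96
z (MIN): min(-69, -59) = -69
f (MAX): max(-28, -96, -69) = -28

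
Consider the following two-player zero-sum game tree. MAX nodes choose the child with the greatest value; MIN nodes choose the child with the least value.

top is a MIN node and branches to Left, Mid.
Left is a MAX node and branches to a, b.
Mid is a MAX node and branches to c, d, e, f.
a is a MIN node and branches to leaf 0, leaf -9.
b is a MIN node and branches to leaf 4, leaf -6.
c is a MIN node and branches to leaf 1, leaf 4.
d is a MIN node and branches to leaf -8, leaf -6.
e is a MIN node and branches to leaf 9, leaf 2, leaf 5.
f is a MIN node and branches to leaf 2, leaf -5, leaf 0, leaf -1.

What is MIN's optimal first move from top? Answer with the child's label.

Left

a (MIN): min(0, -9) = -9
b (MIN): min(4, -6) = -6
Left (MAX): max(-9, -6) = -6
c (MIN): min(1, 4) = 1
d (MIN): min(-8, -6) = -8
e (MIN): min(9, 2, 5) = 2
f (MIN): min(2, -5, 0, -1) = -5
Mid (MAX): max(1, -8, 2, -5) = 2
top (MIN): min(-6, 2) = -6
MIN at top wants the lowest of {Left=-6, Mid=2}, so chooses Left.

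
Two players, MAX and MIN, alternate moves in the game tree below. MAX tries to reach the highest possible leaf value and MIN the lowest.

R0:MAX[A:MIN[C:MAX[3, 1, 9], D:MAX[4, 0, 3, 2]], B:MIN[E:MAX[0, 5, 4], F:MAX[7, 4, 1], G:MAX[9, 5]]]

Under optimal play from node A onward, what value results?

C (MAX): max(3, 1, 9) = 9
D (MAX): max(4, 0, 3, 2) = 4
A (MIN): min(9, 4) = 4

4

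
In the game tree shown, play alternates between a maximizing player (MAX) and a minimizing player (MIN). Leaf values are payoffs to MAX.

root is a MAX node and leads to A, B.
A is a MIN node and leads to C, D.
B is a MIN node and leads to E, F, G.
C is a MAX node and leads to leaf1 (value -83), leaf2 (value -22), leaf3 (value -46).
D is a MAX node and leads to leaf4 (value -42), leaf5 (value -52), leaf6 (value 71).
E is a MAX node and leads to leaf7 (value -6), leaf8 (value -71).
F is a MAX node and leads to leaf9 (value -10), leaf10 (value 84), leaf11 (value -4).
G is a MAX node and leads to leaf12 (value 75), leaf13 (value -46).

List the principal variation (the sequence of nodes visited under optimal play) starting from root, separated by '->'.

C (MAX): max(-83, -22, -46) = -22
D (MAX): max(-42, -52, 71) = 71
A (MIN): min(-22, 71) = -22
E (MAX): max(-6, -71) = -6
F (MAX): max(-10, 84, -4) = 84
G (MAX): max(75, -46) = 75
B (MIN): min(-6, 84, 75) = -6
root (MAX): max(-22, -6) = -6
At root, MAX picks B (highest: -6).
At B, MIN picks E (lowest: -6).
At E, MAX picks leaf7 (highest: -6).
Terminal value -6.

root -> B -> E -> leaf7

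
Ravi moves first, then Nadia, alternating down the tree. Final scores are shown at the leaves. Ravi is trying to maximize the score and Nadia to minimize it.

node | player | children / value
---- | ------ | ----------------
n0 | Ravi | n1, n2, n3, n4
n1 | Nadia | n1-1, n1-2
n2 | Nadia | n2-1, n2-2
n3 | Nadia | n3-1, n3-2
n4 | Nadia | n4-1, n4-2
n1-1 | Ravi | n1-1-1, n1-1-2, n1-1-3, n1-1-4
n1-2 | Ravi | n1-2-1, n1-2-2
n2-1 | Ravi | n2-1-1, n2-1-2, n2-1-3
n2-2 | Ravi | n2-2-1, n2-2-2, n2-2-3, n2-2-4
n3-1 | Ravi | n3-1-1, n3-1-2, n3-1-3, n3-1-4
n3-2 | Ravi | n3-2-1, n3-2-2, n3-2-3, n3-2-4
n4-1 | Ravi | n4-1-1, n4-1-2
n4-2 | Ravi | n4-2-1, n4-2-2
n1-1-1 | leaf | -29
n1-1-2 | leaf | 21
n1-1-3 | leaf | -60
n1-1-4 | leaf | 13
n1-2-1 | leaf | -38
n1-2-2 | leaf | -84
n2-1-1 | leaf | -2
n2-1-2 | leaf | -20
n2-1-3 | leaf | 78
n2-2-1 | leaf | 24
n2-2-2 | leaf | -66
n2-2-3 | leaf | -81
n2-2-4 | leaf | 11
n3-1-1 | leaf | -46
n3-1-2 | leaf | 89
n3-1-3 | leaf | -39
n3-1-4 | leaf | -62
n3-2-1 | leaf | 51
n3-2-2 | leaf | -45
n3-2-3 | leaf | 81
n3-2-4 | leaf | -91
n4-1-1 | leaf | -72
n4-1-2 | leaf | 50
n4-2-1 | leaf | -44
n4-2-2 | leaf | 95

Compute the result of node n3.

81

n3-1 (Ravi): max(-46, 89, -39, -62) = 89
n3-2 (Ravi): max(51, -45, 81, -91) = 81
n3 (Nadia): min(89, 81) = 81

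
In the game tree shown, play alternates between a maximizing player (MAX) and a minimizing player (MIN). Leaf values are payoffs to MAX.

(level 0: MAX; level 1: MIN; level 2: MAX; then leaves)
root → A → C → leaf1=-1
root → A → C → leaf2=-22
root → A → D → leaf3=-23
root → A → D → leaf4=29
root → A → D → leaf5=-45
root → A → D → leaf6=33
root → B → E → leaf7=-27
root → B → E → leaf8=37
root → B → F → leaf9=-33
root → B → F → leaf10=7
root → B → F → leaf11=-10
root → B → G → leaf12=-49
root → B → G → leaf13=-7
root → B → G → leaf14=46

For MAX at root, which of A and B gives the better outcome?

B

C (MAX): max(-1, -22) = -1
D (MAX): max(-23, 29, -45, 33) = 33
A (MIN): min(-1, 33) = -1
E (MAX): max(-27, 37) = 37
F (MAX): max(-33, 7, -10) = 7
G (MAX): max(-49, -7, 46) = 46
B (MIN): min(37, 7, 46) = 7
MAX prefers the higher value; A=-1, B=7. B is better since 7 > -1.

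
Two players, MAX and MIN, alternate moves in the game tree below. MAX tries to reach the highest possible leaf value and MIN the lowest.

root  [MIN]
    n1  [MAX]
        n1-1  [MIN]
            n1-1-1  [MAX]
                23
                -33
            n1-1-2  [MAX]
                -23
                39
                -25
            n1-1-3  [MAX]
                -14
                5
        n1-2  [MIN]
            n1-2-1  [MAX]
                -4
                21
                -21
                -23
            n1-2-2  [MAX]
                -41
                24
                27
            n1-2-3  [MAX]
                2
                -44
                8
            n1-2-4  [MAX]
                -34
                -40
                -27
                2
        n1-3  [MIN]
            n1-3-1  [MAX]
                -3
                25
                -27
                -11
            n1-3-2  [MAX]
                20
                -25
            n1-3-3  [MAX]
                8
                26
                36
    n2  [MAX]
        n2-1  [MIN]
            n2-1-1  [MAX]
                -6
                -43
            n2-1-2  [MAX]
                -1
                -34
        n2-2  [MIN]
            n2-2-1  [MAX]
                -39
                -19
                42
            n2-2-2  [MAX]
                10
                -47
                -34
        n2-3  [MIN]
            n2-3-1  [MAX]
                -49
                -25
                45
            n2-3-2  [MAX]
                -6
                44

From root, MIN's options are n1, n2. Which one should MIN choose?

n1

n1-1-1 (MAX): max(23, -33) = 23
n1-1-2 (MAX): max(-23, 39, -25) = 39
n1-1-3 (MAX): max(-14, 5) = 5
n1-1 (MIN): min(23, 39, 5) = 5
n1-2-1 (MAX): max(-4, 21, -21, -23) = 21
n1-2-2 (MAX): max(-41, 24, 27) = 27
n1-2-3 (MAX): max(2, -44, 8) = 8
n1-2-4 (MAX): max(-34, -40, -27, 2) = 2
n1-2 (MIN): min(21, 27, 8, 2) = 2
n1-3-1 (MAX): max(-3, 25, -27, -11) = 25
n1-3-2 (MAX): max(20, -25) = 20
n1-3-3 (MAX): max(8, 26, 36) = 36
n1-3 (MIN): min(25, 20, 36) = 20
n1 (MAX): max(5, 2, 20) = 20
n2-1-1 (MAX): max(-6, -43) = -6
n2-1-2 (MAX): max(-1, -34) = -1
n2-1 (MIN): min(-6, -1) = -6
n2-2-1 (MAX): max(-39, -19, 42) = 42
n2-2-2 (MAX): max(10, -47, -34) = 10
n2-2 (MIN): min(42, 10) = 10
n2-3-1 (MAX): max(-49, -25, 45) = 45
n2-3-2 (MAX): max(-6, 44) = 44
n2-3 (MIN): min(45, 44) = 44
n2 (MAX): max(-6, 10, 44) = 44
root (MIN): min(20, 44) = 20
MIN at root wants the lowest of {n1=20, n2=44}, so chooses n1.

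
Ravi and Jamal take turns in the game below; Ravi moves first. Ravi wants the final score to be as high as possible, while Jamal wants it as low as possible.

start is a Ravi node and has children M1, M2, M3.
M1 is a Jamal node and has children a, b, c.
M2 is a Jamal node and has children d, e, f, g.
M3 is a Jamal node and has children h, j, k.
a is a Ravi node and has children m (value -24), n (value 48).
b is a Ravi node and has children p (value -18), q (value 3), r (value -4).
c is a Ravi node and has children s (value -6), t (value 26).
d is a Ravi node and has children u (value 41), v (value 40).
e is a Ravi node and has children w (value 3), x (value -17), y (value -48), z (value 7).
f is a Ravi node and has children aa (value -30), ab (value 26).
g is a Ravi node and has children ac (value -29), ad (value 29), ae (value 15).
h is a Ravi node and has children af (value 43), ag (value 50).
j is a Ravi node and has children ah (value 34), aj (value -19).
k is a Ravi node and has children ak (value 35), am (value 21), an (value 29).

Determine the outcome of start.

a (Ravi): max(-24, 48) = 48
b (Ravi): max(-18, 3, -4) = 3
c (Ravi): max(-6, 26) = 26
M1 (Jamal): min(48, 3, 26) = 3
d (Ravi): max(41, 40) = 41
e (Ravi): max(3, -17, -48, 7) = 7
f (Ravi): max(-30, 26) = 26
g (Ravi): max(-29, 29, 15) = 29
M2 (Jamal): min(41, 7, 26, 29) = 7
h (Ravi): max(43, 50) = 50
j (Ravi): max(34, -19) = 34
k (Ravi): max(35, 21, 29) = 35
M3 (Jamal): min(50, 34, 35) = 34
start (Ravi): max(3, 7, 34) = 34

34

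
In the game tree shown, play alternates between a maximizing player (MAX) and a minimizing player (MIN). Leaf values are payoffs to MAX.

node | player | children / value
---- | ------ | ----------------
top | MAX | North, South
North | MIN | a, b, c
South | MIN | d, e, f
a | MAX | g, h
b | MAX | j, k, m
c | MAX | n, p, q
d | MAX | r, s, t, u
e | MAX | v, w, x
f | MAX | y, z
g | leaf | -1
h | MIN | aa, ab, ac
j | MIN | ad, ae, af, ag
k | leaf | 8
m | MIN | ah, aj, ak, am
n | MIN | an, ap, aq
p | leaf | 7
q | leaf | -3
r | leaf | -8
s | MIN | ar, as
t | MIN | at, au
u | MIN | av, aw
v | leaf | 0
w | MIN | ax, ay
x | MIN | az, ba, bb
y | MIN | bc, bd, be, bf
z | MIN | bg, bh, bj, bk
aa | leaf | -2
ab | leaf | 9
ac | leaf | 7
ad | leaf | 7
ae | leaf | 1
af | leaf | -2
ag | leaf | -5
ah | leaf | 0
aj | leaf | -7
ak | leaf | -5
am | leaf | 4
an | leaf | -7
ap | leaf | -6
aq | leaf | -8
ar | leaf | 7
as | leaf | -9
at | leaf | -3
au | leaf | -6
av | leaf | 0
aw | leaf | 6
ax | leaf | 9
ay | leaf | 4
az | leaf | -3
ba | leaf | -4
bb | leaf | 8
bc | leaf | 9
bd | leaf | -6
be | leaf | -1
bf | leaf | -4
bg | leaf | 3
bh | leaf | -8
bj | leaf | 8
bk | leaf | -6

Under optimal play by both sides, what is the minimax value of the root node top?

h (MIN): min(-2, 9, 7) = -2
a (MAX): max(-1, -2) = -1
j (MIN): min(7, 1, -2, -5) = -5
m (MIN): min(0, -7, -5, 4) = -7
b (MAX): max(-5, 8, -7) = 8
n (MIN): min(-7, -6, -8) = -8
c (MAX): max(-8, 7, -3) = 7
North (MIN): min(-1, 8, 7) = -1
s (MIN): min(7, -9) = -9
t (MIN): min(-3, -6) = -6
u (MIN): min(0, 6) = 0
d (MAX): max(-8, -9, -6, 0) = 0
w (MIN): min(9, 4) = 4
x (MIN): min(-3, -4, 8) = -4
e (MAX): max(0, 4, -4) = 4
y (MIN): min(9, -6, -1, -4) = -6
z (MIN): min(3, -8, 8, -6) = -8
f (MAX): max(-6, -8) = -6
South (MIN): min(0, 4, -6) = -6
top (MAX): max(-1, -6) = -1

-1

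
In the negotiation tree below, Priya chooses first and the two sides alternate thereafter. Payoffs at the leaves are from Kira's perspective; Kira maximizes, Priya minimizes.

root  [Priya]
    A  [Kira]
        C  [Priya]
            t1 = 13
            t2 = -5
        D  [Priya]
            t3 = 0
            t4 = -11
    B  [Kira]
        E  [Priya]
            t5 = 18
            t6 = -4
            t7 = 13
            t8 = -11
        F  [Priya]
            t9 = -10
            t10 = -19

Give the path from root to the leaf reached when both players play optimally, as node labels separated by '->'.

C (Priya): min(13, -5) = -5
D (Priya): min(0, -11) = -11
A (Kira): max(-5, -11) = -5
E (Priya): min(18, -4, 13, -11) = -11
F (Priya): min(-10, -19) = -19
B (Kira): max(-11, -19) = -11
root (Priya): min(-5, -11) = -11
At root, Priya picks B (lowest: -11).
At B, Kira picks E (highest: -11).
At E, Priya picks t8 (lowest: -11).
Terminal value -11.

root -> B -> E -> t8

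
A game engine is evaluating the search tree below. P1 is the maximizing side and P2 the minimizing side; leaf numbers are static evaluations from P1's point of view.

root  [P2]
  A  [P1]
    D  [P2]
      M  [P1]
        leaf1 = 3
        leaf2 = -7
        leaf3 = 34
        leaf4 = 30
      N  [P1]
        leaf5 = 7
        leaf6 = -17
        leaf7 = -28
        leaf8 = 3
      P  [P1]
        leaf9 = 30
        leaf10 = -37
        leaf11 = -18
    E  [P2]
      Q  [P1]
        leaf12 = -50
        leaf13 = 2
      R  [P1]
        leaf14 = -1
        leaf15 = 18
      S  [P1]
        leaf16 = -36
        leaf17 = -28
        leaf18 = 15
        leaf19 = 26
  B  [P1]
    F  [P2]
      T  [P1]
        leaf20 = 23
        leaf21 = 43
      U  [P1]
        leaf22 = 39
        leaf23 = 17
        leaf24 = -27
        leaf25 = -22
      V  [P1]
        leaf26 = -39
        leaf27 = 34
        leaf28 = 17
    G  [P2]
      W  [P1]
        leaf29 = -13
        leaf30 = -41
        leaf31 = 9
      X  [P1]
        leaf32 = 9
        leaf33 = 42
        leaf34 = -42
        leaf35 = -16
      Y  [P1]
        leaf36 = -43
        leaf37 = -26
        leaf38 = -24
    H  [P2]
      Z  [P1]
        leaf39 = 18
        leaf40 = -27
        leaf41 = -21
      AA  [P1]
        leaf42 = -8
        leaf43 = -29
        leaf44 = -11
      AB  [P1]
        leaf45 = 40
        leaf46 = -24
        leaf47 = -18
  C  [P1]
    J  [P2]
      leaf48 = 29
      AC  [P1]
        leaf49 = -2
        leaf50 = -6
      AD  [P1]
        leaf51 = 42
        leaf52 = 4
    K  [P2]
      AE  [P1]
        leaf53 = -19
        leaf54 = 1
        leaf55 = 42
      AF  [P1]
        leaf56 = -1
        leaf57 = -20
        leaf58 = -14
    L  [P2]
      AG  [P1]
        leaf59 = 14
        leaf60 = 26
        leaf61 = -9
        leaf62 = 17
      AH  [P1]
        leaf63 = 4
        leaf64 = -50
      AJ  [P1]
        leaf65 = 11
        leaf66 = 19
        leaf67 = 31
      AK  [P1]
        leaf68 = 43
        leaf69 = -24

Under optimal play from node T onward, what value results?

43

T (P1): max(23, 43) = 43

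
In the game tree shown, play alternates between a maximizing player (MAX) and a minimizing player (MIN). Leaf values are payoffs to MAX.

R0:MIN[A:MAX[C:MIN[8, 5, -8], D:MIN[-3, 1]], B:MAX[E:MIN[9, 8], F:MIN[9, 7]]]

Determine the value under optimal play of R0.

C (MIN): min(8, 5, -8) = -8
D (MIN): min(-3, 1) = -3
A (MAX): max(-8, -3) = -3
E (MIN): min(9, 8) = 8
F (MIN): min(9, 7) = 7
B (MAX): max(8, 7) = 8
R0 (MIN): min(-3, 8) = -3

-3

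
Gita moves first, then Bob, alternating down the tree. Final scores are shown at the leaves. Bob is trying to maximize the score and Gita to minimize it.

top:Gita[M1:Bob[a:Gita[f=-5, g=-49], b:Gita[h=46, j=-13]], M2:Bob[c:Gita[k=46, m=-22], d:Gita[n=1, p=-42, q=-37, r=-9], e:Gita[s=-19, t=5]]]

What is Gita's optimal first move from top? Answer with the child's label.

a (Gita): min(-5, -49) = -49
b (Gita): min(46, -13) = -13
M1 (Bob): max(-49, -13) = -13
c (Gita): min(46, -22) = -22
d (Gita): min(1, -42, -37, -9) = -42
e (Gita): min(-19, 5) = -19
M2 (Bob): max(-22, -42, -19) = -19
top (Gita): min(-13, -19) = -19
Gita at top wants the lowest of {M1=-13, M2=-19}, so chooses M2.

M2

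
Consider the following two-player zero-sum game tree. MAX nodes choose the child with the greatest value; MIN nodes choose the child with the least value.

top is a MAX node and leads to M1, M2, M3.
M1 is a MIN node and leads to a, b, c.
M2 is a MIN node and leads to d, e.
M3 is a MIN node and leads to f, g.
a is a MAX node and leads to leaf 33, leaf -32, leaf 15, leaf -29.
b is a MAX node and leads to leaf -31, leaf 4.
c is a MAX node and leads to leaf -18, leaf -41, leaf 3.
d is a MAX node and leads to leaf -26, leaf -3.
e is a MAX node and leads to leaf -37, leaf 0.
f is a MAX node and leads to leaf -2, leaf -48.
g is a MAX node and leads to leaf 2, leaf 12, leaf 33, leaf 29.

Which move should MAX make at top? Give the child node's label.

M1

a (MAX): max(33, -32, 15, -29) = 33
b (MAX): max(-31, 4) = 4
c (MAX): max(-18, -41, 3) = 3
M1 (MIN): min(33, 4, 3) = 3
d (MAX): max(-26, -3) = -3
e (MAX): max(-37, 0) = 0
M2 (MIN): min(-3, 0) = -3
f (MAX): max(-2, -48) = -2
g (MAX): max(2, 12, 33, 29) = 33
M3 (MIN): min(-2, 33) = -2
top (MAX): max(3, -3, -2) = 3
MAX at top wants the highest of {M1=3, M2=-3, M3=-2}, so chooses M1.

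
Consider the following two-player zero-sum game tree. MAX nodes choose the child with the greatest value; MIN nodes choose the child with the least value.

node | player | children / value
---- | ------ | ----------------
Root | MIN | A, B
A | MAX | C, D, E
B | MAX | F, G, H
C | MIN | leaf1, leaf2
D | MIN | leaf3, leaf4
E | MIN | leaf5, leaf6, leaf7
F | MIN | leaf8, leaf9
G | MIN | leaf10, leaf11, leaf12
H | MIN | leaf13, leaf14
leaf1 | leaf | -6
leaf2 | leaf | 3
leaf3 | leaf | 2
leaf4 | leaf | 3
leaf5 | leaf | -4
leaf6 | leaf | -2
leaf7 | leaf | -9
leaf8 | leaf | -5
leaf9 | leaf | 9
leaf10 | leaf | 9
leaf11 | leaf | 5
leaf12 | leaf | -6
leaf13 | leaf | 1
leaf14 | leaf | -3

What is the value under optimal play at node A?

2

C (MIN): min(-6, 3) = -6
D (MIN): min(2, 3) = 2
E (MIN): min(-4, -2, -9) = -9
A (MAX): max(-6, 2, -9) = 2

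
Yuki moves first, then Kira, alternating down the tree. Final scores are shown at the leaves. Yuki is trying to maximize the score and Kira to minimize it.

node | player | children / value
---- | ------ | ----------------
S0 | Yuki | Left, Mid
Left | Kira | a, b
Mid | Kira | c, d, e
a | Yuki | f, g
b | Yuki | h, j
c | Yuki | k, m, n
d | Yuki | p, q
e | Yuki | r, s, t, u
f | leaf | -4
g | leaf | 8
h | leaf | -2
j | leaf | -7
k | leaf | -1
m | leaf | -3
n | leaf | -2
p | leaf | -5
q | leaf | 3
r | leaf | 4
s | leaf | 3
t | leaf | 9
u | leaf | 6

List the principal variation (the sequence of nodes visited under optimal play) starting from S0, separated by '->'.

S0 -> Mid -> c -> k

a (Yuki): max(-4, 8) = 8
b (Yuki): max(-2, -7) = -2
Left (Kira): min(8, -2) = -2
c (Yuki): max(-1, -3, -2) = -1
d (Yuki): max(-5, 3) = 3
e (Yuki): max(4, 3, 9, 6) = 9
Mid (Kira): min(-1, 3, 9) = -1
S0 (Yuki): max(-2, -1) = -1
At S0, Yuki picks Mid (highest: -1).
At Mid, Kira picks c (lowest: -1).
At c, Yuki picks k (highest: -1).
Terminal value -1.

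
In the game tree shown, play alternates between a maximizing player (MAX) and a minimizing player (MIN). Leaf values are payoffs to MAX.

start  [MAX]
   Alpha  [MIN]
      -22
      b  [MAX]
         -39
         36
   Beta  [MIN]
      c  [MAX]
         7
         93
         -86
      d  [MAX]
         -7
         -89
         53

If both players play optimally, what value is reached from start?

b (MAX): max(-39, 36) = 36
Alpha (MIN): min(-22, 36) = -22
c (MAX): max(7, 93, -86) = 93
d (MAX): max(-7, -89, 53) = 53
Beta (MIN): min(93, 53) = 53
start (MAX): max(-22, 53) = 53

53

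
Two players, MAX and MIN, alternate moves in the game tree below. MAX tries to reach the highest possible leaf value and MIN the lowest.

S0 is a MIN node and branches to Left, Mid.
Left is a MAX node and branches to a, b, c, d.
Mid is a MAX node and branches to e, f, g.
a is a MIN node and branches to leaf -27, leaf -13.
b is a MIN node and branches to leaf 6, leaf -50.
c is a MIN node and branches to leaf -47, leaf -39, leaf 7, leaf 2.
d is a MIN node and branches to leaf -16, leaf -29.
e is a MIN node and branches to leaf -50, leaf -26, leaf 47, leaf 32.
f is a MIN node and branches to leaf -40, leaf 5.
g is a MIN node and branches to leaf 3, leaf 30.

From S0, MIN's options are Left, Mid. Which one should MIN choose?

Left

a (MIN): min(-27, -13) = -27
b (MIN): min(6, -50) = -50
c (MIN): min(-47, -39, 7, 2) = -47
d (MIN): min(-16, -29) = -29
Left (MAX): max(-27, -50, -47, -29) = -27
e (MIN): min(-50, -26, 47, 32) = -50
f (MIN): min(-40, 5) = -40
g (MIN): min(3, 30) = 3
Mid (MAX): max(-50, -40, 3) = 3
S0 (MIN): min(-27, 3) = -27
MIN at S0 wants the lowest of {Left=-27, Mid=3}, so chooses Left.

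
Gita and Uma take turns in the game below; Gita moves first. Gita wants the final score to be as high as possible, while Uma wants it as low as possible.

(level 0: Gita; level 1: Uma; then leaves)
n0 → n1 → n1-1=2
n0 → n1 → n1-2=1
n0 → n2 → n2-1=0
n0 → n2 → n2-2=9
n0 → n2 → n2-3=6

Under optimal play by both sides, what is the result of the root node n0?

n1 (Uma): min(2, 1) = 1
n2 (Uma): min(0, 9, 6) = 0
n0 (Gita): max(1, 0) = 1

1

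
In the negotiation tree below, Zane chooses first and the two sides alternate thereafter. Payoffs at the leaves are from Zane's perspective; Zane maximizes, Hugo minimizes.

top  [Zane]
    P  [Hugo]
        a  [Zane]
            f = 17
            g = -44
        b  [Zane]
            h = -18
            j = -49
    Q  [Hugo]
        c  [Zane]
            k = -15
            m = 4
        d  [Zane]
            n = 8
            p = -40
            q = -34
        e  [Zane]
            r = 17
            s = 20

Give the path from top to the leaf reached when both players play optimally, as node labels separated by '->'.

top -> Q -> c -> m

a (Zane): max(17, -44) = 17
b (Zane): max(-18, -49) = -18
P (Hugo): min(17, -18) = -18
c (Zane): max(-15, 4) = 4
d (Zane): max(8, -40, -34) = 8
e (Zane): max(17, 20) = 20
Q (Hugo): min(4, 8, 20) = 4
top (Zane): max(-18, 4) = 4
At top, Zane picks Q (highest: 4).
At Q, Hugo picks c (lowest: 4).
At c, Zane picks m (highest: 4).
Terminal value 4.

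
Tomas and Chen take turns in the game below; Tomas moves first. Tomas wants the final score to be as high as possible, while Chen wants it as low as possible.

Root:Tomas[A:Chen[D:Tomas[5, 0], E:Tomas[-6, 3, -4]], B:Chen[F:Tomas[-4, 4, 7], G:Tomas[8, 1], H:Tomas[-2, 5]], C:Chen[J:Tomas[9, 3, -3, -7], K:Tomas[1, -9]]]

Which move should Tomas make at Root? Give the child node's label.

B

D (Tomas): max(5, 0) = 5
E (Tomas): max(-6, 3, -4) = 3
A (Chen): min(5, 3) = 3
F (Tomas): max(-4, 4, 7) = 7
G (Tomas): max(8, 1) = 8
H (Tomas): max(-2, 5) = 5
B (Chen): min(7, 8, 5) = 5
J (Tomas): max(9, 3, -3, -7) = 9
K (Tomas): max(1, -9) = 1
C (Chen): min(9, 1) = 1
Root (Tomas): max(3, 5, 1) = 5
Tomas at Root wants the highest of {A=3, B=5, C=1}, so chooses B.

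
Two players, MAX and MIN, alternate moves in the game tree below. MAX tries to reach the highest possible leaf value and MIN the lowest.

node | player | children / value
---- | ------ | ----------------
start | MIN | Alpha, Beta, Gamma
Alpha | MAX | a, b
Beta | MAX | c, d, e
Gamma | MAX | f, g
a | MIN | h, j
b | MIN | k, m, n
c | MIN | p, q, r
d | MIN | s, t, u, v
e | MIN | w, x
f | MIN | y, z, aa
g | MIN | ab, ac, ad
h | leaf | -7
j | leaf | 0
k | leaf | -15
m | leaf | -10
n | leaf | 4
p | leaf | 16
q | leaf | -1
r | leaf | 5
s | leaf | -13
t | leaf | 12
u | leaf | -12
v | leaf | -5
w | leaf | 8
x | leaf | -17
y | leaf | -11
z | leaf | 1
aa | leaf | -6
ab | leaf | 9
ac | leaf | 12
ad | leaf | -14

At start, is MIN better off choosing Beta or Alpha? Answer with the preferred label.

c (MIN): min(16, -1, 5) = -1
d (MIN): min(-13, 12, -12, -5) = -13
e (MIN): min(8, -17) = -17
Beta (MAX): max(-1, -13, -17) = -1
a (MIN): min(-7, 0) = -7
b (MIN): min(-15, -10, 4) = -15
Alpha (MAX): max(-7, -15) = -7
MIN prefers the lower value; Beta=-1, Alpha=-7. Alpha is better since -7 < -1.

Alpha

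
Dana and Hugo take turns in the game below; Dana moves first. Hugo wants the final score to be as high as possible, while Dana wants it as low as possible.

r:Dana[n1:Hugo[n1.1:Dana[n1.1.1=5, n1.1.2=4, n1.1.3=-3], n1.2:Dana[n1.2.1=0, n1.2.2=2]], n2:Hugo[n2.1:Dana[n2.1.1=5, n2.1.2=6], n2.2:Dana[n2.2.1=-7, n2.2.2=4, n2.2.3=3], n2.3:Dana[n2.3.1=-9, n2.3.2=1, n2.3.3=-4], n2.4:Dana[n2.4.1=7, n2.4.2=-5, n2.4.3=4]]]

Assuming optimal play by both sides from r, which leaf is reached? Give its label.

n1.2.1

n1.1 (Dana): min(5, 4, -3) = -3
n1.2 (Dana): min(0, 2) = 0
n1 (Hugo): max(-3, 0) = 0
n2.1 (Dana): min(5, 6) = 5
n2.2 (Dana): min(-7, 4, 3) = -7
n2.3 (Dana): min(-9, 1, -4) = -9
n2.4 (Dana): min(7, -5, 4) = -5
n2 (Hugo): max(5, -7, -9, -5) = 5
r (Dana): min(0, 5) = 0
At r, Dana picks n1 (lowest: 0).
At n1, Hugo picks n1.2 (highest: 0).
At n1.2, Dana picks n1.2.1 (lowest: 0).
Terminal value 0.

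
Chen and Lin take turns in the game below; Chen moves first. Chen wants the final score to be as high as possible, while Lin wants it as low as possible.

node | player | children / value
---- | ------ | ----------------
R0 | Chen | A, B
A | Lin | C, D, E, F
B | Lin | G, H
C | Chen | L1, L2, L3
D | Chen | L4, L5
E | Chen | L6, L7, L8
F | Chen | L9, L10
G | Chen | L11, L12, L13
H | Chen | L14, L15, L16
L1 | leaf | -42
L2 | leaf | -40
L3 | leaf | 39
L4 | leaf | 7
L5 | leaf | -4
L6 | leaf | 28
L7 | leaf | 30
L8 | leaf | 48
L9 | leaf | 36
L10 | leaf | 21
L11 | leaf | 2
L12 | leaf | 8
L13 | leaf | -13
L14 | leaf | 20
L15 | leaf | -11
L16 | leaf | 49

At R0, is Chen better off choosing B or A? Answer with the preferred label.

G (Chen): max(2, 8, -13) = 8
H (Chen): max(20, -11, 49) = 49
B (Lin): min(8, 49) = 8
C (Chen): max(-42, -40, 39) = 39
D (Chen): max(7, -4) = 7
E (Chen): max(28, 30, 48) = 48
F (Chen): max(36, 21) = 36
A (Lin): min(39, 7, 48, 36) = 7
Chen prefers the higher value; B=8, A=7. B is better since 8 > 7.

B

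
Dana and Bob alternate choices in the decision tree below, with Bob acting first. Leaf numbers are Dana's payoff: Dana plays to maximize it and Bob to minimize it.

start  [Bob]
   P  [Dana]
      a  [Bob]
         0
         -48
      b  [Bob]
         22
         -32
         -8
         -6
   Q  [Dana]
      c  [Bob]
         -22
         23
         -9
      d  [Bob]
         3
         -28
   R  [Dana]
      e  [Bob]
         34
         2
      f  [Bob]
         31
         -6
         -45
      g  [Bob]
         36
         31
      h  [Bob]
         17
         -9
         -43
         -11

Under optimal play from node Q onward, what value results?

c (Bob): min(-22, 23, -9) = -22
d (Bob): min(3, -28) = -28
Q (Dana): max(-22, -28) = -22

-22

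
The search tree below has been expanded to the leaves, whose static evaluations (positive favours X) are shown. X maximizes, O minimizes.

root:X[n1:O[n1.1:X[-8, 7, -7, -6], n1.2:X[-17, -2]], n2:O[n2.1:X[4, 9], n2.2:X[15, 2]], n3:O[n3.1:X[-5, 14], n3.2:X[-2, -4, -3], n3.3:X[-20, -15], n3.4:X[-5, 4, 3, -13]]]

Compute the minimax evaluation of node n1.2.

-2

n1.2 (X): max(-17, -2) = -2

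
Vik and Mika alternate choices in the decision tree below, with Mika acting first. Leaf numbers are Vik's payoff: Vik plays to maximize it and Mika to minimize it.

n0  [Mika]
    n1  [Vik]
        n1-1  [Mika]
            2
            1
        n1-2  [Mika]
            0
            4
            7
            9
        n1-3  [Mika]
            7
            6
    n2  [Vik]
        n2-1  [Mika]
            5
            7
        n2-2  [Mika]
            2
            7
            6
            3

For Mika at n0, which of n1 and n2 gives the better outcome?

n1-1 (Mika): min(2, 1) = 1
n1-2 (Mika): min(0, 4, 7, 9) = 0
n1-3 (Mika): min(7, 6) = 6
n1 (Vik): max(1, 0, 6) = 6
n2-1 (Mika): min(5, 7) = 5
n2-2 (Mika): min(2, 7, 6, 3) = 2
n2 (Vik): max(5, 2) = 5
Mika prefers the lower value; n1=6, n2=5. n2 is better since 5 < 6.

n2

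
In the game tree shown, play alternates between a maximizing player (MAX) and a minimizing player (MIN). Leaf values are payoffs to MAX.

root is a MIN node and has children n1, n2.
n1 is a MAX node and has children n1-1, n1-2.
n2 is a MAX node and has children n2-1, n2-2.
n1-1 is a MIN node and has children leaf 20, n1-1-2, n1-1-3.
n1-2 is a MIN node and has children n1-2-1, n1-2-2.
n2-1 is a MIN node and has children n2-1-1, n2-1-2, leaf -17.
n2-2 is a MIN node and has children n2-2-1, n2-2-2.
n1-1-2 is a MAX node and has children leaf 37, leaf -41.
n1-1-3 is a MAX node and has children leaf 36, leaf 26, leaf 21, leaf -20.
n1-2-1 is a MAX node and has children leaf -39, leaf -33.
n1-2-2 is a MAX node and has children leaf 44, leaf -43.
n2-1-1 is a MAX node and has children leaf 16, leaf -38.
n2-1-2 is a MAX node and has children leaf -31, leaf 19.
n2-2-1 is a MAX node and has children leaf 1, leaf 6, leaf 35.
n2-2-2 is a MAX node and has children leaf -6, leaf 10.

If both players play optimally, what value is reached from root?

10

n1-1-2 (MAX): max(37, -41) = 37
n1-1-3 (MAX): max(36, 26, 21, -20) = 36
n1-1 (MIN): min(20, 37, 36) = 20
n1-2-1 (MAX): max(-39, -33) = -33
n1-2-2 (MAX): max(44, -43) = 44
n1-2 (MIN): min(-33, 44) = -33
n1 (MAX): max(20, -33) = 20
n2-1-1 (MAX): max(16, -38) = 16
n2-1-2 (MAX): max(-31, 19) = 19
n2-1 (MIN): min(16, 19, -17) = -17
n2-2-1 (MAX): max(1, 6, 35) = 35
n2-2-2 (MAX): max(-6, 10) = 10
n2-2 (MIN): min(35, 10) = 10
n2 (MAX): max(-17, 10) = 10
root (MIN): min(20, 10) = 10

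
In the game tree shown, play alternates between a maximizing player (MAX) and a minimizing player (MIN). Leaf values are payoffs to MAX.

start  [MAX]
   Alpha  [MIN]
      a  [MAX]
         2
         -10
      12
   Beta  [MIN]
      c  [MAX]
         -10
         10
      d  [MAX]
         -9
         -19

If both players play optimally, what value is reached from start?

2

a (MAX): max(2, -10) = 2
Alpha (MIN): min(2, 12) = 2
c (MAX): max(-10, 10) = 10
d (MAX): max(-9, -19) = -9
Beta (MIN): min(10, -9) = -9
start (MAX): max(2, -9) = 2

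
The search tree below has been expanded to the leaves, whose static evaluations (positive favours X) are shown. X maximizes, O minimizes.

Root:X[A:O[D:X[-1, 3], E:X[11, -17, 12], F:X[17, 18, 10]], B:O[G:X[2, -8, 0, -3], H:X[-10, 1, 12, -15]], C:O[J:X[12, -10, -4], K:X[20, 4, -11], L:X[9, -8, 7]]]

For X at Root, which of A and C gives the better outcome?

D (X): max(-1, 3) = 3
E (X): max(11, -17, 12) = 12
F (X): max(17, 18, 10) = 18
A (O): min(3, 12, 18) = 3
J (X): max(12, -10, -4) = 12
K (X): max(20, 4, -11) = 20
L (X): max(9, -8, 7) = 9
C (O): min(12, 20, 9) = 9
X prefers the higher value; A=3, C=9. C is better since 9 > 3.

C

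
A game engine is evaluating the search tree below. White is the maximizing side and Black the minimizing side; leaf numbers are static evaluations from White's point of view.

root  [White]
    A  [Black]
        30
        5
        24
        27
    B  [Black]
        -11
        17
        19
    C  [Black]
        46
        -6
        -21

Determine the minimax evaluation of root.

5

A (Black): min(30, 5, 24, 27) = 5
B (Black): min(-11, 17, 19) = -11
C (Black): min(46, -6, -21) = -21
root (White): max(5, -11, -21) = 5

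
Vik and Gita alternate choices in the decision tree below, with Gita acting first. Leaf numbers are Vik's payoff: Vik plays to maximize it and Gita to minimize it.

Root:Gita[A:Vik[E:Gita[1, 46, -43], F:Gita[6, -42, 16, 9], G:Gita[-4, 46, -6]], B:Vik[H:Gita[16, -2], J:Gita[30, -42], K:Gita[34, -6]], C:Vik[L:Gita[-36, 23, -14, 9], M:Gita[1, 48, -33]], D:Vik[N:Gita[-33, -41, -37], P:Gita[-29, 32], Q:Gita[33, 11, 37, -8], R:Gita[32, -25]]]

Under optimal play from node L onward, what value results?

-36

L (Gita): min(-36, 23, -14, 9) = -36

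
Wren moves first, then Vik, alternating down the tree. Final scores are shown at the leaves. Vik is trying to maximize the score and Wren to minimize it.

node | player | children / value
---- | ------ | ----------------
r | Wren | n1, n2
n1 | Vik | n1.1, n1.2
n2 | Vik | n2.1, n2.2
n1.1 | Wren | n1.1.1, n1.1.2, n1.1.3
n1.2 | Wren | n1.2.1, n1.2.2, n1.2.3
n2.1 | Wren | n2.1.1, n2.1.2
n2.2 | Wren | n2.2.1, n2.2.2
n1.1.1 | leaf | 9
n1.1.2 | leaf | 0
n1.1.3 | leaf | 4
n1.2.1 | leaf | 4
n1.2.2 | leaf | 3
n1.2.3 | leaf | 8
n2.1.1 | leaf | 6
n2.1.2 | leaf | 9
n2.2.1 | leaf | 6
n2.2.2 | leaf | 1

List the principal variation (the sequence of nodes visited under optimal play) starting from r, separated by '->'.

n1.1 (Wren): min(9, 0, 4) = 0
n1.2 (Wren): min(4, 3, 8) = 3
n1 (Vik): max(0, 3) = 3
n2.1 (Wren): min(6, 9) = 6
n2.2 (Wren): min(6, 1) = 1
n2 (Vik): max(6, 1) = 6
r (Wren): min(3, 6) = 3
At r, Wren picks n1 (lowest: 3).
At n1, Vik picks n1.2 (highest: 3).
At n1.2, Wren picks n1.2.2 (lowest: 3).
Terminal value 3.

r -> n1 -> n1.2 -> n1.2.2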